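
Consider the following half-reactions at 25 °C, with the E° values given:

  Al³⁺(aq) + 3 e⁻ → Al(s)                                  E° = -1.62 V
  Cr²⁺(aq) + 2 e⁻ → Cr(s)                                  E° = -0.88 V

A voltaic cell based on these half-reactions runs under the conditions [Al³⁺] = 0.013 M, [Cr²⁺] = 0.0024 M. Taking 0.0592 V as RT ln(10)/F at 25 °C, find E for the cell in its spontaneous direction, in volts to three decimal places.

+0.700 V

Cr²⁺/Cr is the cathode (higher E°), Al³⁺/Al the anode: E°cell = -0.88 − (-1.62) = +0.74 V, n = 6.
Overall: 3 Cr²⁺(aq) + 2 Al(s) → 3 Cr(s) + 2 Al³⁺(aq)
Q = [Al³⁺]^2 / ([Cr²⁺]^3); log Q = 4.087.
E = E° − (0.0592/n) log Q = +0.74 − (0.0592/6)(4.087) = +0.700 V.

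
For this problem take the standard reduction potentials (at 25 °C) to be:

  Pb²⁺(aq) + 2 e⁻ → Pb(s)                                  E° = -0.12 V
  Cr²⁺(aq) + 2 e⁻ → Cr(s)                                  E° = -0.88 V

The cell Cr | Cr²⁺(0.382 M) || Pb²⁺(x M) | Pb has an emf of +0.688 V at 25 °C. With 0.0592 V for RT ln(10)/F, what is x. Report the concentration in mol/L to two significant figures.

Pb²⁺/Pb is the cathode, Cr²⁺/Cr the anode: E°cell = +0.76 V, n = 2.
Overall reaction: Pb²⁺(aq) + Cr(s) → Pb(s) + Cr²⁺(aq); Q = [Cr²⁺]^1/[Pb²⁺]^1.
From E = E° − (0.0592/n) log Q: log Q = (E° − E)·n/0.0592 = (+0.76 − (+0.688))·2/0.0592 = 2.4324.
So 1·log[Pb²⁺] = 1·log(0.382) − log Q = -0.4179 − (2.4324) = -2.8503; [Pb²⁺] = 10^(-2.8503) ≈ 0.0014 M.

0.0014 M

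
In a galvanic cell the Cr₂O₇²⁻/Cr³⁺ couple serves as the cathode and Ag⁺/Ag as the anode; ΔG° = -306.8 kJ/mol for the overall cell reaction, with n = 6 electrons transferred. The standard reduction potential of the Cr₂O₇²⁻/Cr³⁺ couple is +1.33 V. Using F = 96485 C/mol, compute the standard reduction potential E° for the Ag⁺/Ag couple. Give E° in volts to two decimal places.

+0.80 V

E°cell = −ΔG°/(nF) = −(-306.8×10³)/((6)(96485)) = +0.530 V.
Since Cr₂O₇²⁻/Cr³⁺ is the cathode and Ag⁺/Ag the anode, E°cell = E°(Cr₂O₇²⁻/Cr³⁺) − E°(Ag⁺/Ag).
So E°(Ag⁺/Ag) = E°(Cr₂O₇²⁻/Cr³⁺) − E°cell = (+1.33) − (+0.530) = +0.80 V.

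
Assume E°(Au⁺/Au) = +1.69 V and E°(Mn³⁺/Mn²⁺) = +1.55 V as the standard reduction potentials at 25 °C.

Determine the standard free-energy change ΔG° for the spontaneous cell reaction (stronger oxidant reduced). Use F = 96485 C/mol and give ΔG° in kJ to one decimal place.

-13.5 kJ

Au⁺/Au (E° = +1.69 V) is the cathode; Mn³⁺/Mn²⁺ (E° = +1.55 V) is the anode, so E°cell = +0.14 V.
Balancing electrons gives n = 1 (lcm of 1 and 1).
ΔG° = −nFE° = −(1)(96485)(+0.14) = -13,508 J = -13.5 kJ.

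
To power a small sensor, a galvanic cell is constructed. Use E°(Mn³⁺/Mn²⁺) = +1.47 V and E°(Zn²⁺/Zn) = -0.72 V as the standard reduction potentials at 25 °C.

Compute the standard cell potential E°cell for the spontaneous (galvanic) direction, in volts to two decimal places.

The Mn³⁺/Mn²⁺ couple has the higher reduction potential, so it is the cathode; Zn²⁺/Zn is oxidised at the anode.
E°cell = E°(cathode) − E°(anode) = (+1.47) − (-0.72) = +2.19 V.
Since E°cell > 0, the reaction is spontaneous under standard conditions.

+2.19 V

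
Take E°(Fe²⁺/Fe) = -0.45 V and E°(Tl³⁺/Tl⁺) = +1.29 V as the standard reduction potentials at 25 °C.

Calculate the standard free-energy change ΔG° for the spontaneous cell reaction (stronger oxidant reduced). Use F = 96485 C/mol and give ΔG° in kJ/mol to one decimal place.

Tl³⁺/Tl⁺ (E° = +1.29 V) is the cathode; Fe²⁺/Fe (E° = -0.45 V) is the anode, so E°cell = +1.74 V.
Balancing electrons gives n = 2 (lcm of 2 and 2).
ΔG° = −nFE° = −(2)(96485)(+1.74) = -335,768 J = -335.8 kJ/mol.

-335.8 kJ/mol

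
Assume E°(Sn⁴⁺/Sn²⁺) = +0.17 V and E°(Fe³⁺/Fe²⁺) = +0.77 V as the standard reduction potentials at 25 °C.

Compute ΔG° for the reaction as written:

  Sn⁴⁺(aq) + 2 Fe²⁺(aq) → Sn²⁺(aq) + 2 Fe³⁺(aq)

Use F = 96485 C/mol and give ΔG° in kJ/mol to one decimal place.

As written, Sn⁴⁺/Sn²⁺ is reduced (cathode) and Fe³⁺/Fe²⁺ is oxidised (anode), so E°cell = (+0.17) − (+0.77) = -0.60 V.
Balancing electrons gives n = 2.
ΔG° = −nFE° = −(2)(96485)(-0.60) = 115,782 J = +115.8 kJ/mol.

+115.8 kJ/mol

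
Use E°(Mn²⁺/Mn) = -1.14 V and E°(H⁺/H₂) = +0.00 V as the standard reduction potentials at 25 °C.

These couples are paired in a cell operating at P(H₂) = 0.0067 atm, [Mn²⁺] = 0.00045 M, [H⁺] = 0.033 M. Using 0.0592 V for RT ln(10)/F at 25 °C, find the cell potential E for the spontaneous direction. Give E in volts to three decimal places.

+1.216 V

H⁺/H₂ is the cathode (higher E°), Mn²⁺/Mn the anode: E°cell = +0.00 − (-1.14) = +1.14 V, n = 2.
Overall: 2 H⁺(aq) + Mn(s) → H₂(g) + Mn²⁺(aq)
Q = P(H₂)·[Mn²⁺] / ([H⁺]^2); log Q = -2.558.
E = E° − (0.0592/n) log Q = +1.14 − (0.0592/2)(-2.558) = +1.216 V.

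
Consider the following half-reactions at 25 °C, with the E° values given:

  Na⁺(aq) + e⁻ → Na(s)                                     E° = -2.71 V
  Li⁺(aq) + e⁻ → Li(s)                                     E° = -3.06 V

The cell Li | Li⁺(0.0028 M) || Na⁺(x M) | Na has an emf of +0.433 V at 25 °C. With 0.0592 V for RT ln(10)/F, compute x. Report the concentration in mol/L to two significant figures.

0.071 M

Na⁺/Na is the cathode, Li⁺/Li the anode: E°cell = +0.35 V, n = 1.
Overall reaction: Na⁺(aq) + Li(s) → Na(s) + Li⁺(aq); Q = [Li⁺]^1/[Na⁺]^1.
From E = E° − (0.0592/n) log Q: log Q = (E° − E)·n/0.0592 = (+0.35 − (+0.433))·1/0.0592 = -1.4020.
So 1·log[Na⁺] = 1·log(0.0028) − log Q = -2.5528 − (-1.4020) = -1.1508; [Na⁺] = 10^(-1.1508) ≈ 0.071 M.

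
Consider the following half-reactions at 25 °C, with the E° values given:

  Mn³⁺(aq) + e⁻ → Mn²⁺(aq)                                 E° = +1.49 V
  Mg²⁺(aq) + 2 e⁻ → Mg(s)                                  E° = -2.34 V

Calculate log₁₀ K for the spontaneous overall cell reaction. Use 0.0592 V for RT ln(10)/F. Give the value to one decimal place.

129.4

Cathode: Mn³⁺/Mn²⁺; anode: Mg²⁺/Mg. E°cell = +3.83 V, n = 2.
log K = nE°cell / 0.0592 = (2)(+3.83) / 0.0592 = 129.4.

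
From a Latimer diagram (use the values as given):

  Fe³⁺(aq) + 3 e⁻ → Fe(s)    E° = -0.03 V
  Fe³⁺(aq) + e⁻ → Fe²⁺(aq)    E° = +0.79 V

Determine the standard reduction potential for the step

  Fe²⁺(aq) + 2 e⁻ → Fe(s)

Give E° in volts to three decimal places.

Sequential free energies add, so n₃E°₃ = n₁E°₁ + n₂E°₂.
With n₃ = 3, and the known step contributing 1×(+0.79) V, the unknown satisfies 2·E° = 3×(-0.03) − 1×(+0.79) = -0.880.
E° = -0.880 / 2 = -0.440 V.

-0.440 V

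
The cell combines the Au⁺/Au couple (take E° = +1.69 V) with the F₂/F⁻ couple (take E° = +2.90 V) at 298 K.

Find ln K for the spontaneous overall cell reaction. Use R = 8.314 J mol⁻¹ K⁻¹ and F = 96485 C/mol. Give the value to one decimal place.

94.2

Cathode: F₂/F⁻; anode: Au⁺/Au. E°cell = (+2.90) − (+1.69) = +1.21 V, with n = 2.
ΔG° = −nFE° = −RT ln K, so ln K = nFE°/(RT) = (2)(96485)(+1.21) / ((8.314)(298)) = 94.243.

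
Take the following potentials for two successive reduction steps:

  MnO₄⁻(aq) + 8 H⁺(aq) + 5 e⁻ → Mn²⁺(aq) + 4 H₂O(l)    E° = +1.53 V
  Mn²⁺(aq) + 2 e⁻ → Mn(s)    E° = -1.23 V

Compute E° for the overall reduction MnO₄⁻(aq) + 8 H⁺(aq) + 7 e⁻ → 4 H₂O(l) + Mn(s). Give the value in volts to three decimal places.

+0.741 V

Standard free energies of sequential steps add: ΔG°₃ = ΔG°₁ + ΔG°₂, so n₃E°₃ = n₁E°₁ + n₂E°₂.
E°₃ = (5×+1.53 + 2×-1.23) / 7 = (+5.190) / 7 = +0.741 V.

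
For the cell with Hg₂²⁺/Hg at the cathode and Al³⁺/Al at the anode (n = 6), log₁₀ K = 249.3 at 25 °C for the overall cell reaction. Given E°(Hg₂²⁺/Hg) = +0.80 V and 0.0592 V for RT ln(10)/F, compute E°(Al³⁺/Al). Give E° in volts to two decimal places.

E°cell = (0.0592/n)·log K = (0.0592/6)(249.3) = +2.460 V.
Since Hg₂²⁺/Hg is the cathode and Al³⁺/Al the anode, E°cell = E°(Hg₂²⁺/Hg) − E°(Al³⁺/Al).
So E°(Al³⁺/Al) = E°(Hg₂²⁺/Hg) − E°cell = (+0.80) − (+2.460) = -1.66 V.

-1.66 V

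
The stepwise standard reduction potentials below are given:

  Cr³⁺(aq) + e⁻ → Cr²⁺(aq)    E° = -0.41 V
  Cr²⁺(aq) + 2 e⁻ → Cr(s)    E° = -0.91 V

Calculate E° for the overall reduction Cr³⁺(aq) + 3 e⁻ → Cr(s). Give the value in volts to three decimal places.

Adding the free-energy changes (−nFE°) of the two steps gives −n₃FE°₃ = −n₁FE°₁ − n₂FE°₂.
E°₃ = (1×-0.41 + 2×-0.91) / 3 = (-2.230) / 3 = -0.743 V.
Simply averaging or adding the two E° values would be wrong; the electron-weighted sum is required.

-0.743 V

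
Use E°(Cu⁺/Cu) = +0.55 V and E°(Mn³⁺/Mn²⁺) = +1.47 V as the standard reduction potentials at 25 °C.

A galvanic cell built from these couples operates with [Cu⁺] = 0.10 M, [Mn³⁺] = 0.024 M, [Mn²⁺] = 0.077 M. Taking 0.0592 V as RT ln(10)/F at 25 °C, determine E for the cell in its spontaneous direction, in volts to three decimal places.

+0.949 V

Mn³⁺/Mn²⁺ is the cathode (higher E°), Cu⁺/Cu the anode: E°cell = +1.47 − (+0.55) = +0.92 V, n = 1.
Overall: Mn³⁺(aq) + Cu(s) → Mn²⁺(aq) + Cu⁺(aq)
Q = [Mn²⁺]·[Cu⁺] / ([Mn³⁺]); log Q = -0.494.
E = E° − (0.0592/n) log Q = +0.92 − (0.0592/1)(-0.494) = +0.949 V.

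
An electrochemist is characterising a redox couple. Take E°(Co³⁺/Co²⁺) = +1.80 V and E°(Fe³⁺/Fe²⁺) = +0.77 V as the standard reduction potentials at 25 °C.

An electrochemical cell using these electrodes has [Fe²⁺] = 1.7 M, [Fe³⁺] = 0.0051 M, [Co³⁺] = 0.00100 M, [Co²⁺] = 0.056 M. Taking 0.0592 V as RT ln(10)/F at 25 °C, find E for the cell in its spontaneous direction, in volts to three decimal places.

Co³⁺/Co²⁺ is the cathode (higher E°), Fe³⁺/Fe²⁺ the anode: E°cell = +1.80 − (+0.77) = +1.03 V, n = 1.
Overall: Co³⁺(aq) + Fe²⁺(aq) → Co²⁺(aq) + Fe³⁺(aq)
Q = [Co²⁺]·[Fe³⁺] / ([Co³⁺]·[Fe²⁺]); log Q = -0.775.
E = E° − (0.0592/n) log Q = +1.03 − (0.0592/1)(-0.775) = +1.076 V.

+1.076 V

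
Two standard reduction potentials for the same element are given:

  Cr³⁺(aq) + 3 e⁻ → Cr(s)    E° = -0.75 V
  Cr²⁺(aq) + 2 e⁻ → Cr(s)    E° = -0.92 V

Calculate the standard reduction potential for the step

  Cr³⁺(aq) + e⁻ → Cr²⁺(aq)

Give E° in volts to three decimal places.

-0.410 V

Sequential free energies add, so n₃E°₃ = n₁E°₁ + n₂E°₂.
With n₃ = 3, and the known step contributing 2×(-0.92) V, the unknown satisfies 1·E° = 3×(-0.75) − 2×(-0.92) = -0.410.
E° = -0.410 / 1 = -0.410 V.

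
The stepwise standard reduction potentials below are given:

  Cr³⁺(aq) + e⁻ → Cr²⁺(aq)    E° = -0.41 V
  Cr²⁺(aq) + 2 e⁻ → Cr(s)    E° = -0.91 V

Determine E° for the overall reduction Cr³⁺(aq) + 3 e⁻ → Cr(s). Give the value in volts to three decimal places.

Adding the free-energy changes (−nFE°) of the two steps gives −n₃FE°₃ = −n₁FE°₁ − n₂FE°₂.
E°₃ = (1×-0.41 + 2×-0.91) / 3 = (-2.230) / 3 = -0.743 V.

-0.743 V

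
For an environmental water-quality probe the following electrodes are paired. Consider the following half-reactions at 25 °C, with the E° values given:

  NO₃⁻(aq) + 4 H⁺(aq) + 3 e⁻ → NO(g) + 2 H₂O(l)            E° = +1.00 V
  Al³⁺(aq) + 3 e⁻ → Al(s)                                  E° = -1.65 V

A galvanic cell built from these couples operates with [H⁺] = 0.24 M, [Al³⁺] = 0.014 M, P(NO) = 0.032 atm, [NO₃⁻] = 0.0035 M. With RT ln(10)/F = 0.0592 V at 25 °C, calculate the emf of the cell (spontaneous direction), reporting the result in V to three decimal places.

NO₃⁻/NO is the cathode (higher E°), Al³⁺/Al the anode: E°cell = +1.00 − (-1.65) = +2.65 V, n = 3.
Overall: NO₃⁻(aq) + 4 H⁺(aq) + Al(s) → NO(g) + 2 H₂O(l) + Al³⁺(aq)
Q = P(NO)·[Al³⁺] / ([NO₃⁻]·[H⁺]^4); log Q = 1.586.
E = E° − (0.0592/n) log Q = +2.65 − (0.0592/3)(1.586) = +2.619 V.

+2.619 V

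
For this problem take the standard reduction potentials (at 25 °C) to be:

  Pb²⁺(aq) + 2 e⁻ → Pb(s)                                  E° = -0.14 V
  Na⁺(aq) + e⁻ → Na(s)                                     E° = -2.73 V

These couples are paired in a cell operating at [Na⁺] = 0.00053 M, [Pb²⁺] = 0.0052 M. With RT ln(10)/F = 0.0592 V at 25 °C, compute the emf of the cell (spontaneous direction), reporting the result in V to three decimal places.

+2.716 V

Pb²⁺/Pb is the cathode (higher E°), Na⁺/Na the anode: E°cell = -0.14 − (-2.73) = +2.59 V, n = 2.
Overall: Pb²⁺(aq) + 2 Na(s) → Pb(s) + 2 Na⁺(aq)
Q = [Na⁺]^2 / ([Pb²⁺]); log Q = -4.267.
E = E° − (0.0592/n) log Q = +2.59 − (0.0592/2)(-4.267) = +2.716 V.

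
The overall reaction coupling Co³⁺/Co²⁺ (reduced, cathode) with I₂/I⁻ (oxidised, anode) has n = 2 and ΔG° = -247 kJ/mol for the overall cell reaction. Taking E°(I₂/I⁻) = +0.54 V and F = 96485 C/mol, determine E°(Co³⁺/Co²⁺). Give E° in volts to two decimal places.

E°cell = −ΔG°/(nF) = −(-247×10³)/((2)(96485)) = +1.280 V.
Since Co³⁺/Co²⁺ is the cathode and I₂/I⁻ the anode, E°cell = E°(Co³⁺/Co²⁺) − E°(I₂/I⁻).
So E°(Co³⁺/Co²⁺) = E°cell + E°(I₂/I⁻) = +1.280 + (+0.54) = +1.82 V.

+1.82 V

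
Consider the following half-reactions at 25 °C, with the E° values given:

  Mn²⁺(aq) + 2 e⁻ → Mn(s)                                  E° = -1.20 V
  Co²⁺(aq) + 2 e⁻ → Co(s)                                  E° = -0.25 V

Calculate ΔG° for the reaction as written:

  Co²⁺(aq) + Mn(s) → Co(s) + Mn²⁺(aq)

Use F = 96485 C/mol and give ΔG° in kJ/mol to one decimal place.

As written, Co²⁺/Co is reduced (cathode) and Mn²⁺/Mn is oxidised (anode), so E°cell = (-0.25) − (-1.20) = +0.95 V.
Balancing electrons gives n = 2.
ΔG° = −nFE° = −(2)(96485)(+0.95) = -183,322 J = -183.3 kJ/mol.

-183.3 kJ/mol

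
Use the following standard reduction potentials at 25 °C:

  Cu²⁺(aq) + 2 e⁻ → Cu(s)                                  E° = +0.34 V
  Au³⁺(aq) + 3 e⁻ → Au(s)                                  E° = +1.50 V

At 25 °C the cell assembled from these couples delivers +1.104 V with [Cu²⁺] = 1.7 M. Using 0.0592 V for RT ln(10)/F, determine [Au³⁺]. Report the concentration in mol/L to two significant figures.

0.0032 M

Au³⁺/Au is the cathode, Cu²⁺/Cu the anode: E°cell = +1.16 V, n = 6.
Overall reaction: 2 Au³⁺(aq) + 3 Cu(s) → 2 Au(s) + 3 Cu²⁺(aq); Q = [Cu²⁺]^3/[Au³⁺]^2.
From E = E° − (0.0592/n) log Q: log Q = (E° − E)·n/0.0592 = (+1.16 − (+1.104))·6/0.0592 = 5.6757.
So 2·log[Au³⁺] = 3·log(1.7) − log Q = 0.6913 − (5.6757) = -4.9844; log[Au³⁺] = -4.9844 / 2 = -2.4922; [Au³⁺] = 10^(-2.4922) ≈ 0.0032 M.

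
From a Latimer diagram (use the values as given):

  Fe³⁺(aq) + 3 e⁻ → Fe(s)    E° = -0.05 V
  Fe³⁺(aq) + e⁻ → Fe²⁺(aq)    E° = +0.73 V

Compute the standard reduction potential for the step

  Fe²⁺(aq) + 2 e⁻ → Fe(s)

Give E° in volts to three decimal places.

Sequential free energies add, so n₃E°₃ = n₁E°₁ + n₂E°₂.
With n₃ = 3, and the known step contributing 1×(+0.73) V, the unknown satisfies 2·E° = 3×(-0.05) − 1×(+0.73) = -0.880.
E° = -0.880 / 2 = -0.440 V.

-0.440 V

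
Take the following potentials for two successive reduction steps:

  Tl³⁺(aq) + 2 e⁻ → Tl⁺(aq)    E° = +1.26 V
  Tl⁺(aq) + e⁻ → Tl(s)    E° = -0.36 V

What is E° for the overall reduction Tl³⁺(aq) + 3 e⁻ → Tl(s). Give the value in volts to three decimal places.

Standard free energies of sequential steps add: ΔG°₃ = ΔG°₁ + ΔG°₂, so n₃E°₃ = n₁E°₁ + n₂E°₂.
E°₃ = (2×+1.26 + 1×-0.36) / 3 = (+2.160) / 3 = +0.720 V.

+0.720 V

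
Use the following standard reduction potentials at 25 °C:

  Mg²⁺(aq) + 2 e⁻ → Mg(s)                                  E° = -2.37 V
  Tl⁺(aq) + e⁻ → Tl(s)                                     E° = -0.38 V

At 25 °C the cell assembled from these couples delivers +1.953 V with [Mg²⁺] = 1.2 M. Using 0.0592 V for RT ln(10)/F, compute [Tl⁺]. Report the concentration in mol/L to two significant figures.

0.26 M

Tl⁺/Tl is the cathode, Mg²⁺/Mg the anode: E°cell = +1.99 V, n = 2.
Overall reaction: 2 Tl⁺(aq) + Mg(s) → 2 Tl(s) + Mg²⁺(aq); Q = [Mg²⁺]^1/[Tl⁺]^2.
From E = E° − (0.0592/n) log Q: log Q = (E° − E)·n/0.0592 = (+1.99 − (+1.953))·2/0.0592 = 1.2500.
So 2·log[Tl⁺] = 1·log(1.2) − log Q = 0.0792 − (1.2500) = -1.1708; log[Tl⁺] = -1.1708 / 2 = -0.5854; [Tl⁺] = 10^(-0.5854) ≈ 0.26 M.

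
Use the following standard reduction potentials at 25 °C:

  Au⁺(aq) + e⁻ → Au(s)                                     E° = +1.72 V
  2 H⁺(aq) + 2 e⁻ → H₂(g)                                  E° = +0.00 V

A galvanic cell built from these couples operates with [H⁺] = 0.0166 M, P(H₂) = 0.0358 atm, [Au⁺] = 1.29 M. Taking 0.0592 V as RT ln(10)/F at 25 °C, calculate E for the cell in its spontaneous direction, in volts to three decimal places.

Au⁺/Au is the cathode (higher E°), H⁺/H₂ the anode: E°cell = +1.72 − (+0.00) = +1.72 V, n = 2.
Overall: 2 Au⁺(aq) + H₂(g) → 2 Au(s) + 2 H⁺(aq)
Q = [H⁺]^2 / ([Au⁺]^2·P(H₂)); log Q = -2.335.
E = E° − (0.0592/n) log Q = +1.72 − (0.0592/2)(-2.335) = +1.789 V.

+1.789 V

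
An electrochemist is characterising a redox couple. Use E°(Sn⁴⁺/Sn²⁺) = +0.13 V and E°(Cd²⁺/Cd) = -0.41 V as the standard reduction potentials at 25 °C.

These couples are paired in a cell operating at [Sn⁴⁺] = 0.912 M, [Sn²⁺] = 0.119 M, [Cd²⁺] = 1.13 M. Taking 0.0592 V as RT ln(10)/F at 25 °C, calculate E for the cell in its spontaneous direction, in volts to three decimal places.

Sn⁴⁺/Sn²⁺ is the cathode (higher E°), Cd²⁺/Cd the anode: E°cell = +0.13 − (-0.41) = +0.54 V, n = 2.
Overall: Sn⁴⁺(aq) + Cd(s) → Sn²⁺(aq) + Cd²⁺(aq)
Q = [Sn²⁺]·[Cd²⁺] / ([Sn⁴⁺]); log Q = -0.831.
E = E° − (0.0592/n) log Q = +0.54 − (0.0592/2)(-0.831) = +0.565 V.

+0.565 V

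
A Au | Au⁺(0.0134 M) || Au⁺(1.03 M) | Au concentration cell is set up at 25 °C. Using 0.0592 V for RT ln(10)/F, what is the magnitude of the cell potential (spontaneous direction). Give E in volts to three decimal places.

+0.112 V

For a concentration cell E°cell = 0. The 1.03 M side is the cathode (reduction is favoured where [Au⁺] is higher).
With n = 1, E = −(0.0592/1) log([Au⁺]ₐₙ/[Au⁺]꜀ₐₜ) = −(0.0592/1) log(0.0134/1.03) = −(0.0592/1)(-1.886) = +0.112 V.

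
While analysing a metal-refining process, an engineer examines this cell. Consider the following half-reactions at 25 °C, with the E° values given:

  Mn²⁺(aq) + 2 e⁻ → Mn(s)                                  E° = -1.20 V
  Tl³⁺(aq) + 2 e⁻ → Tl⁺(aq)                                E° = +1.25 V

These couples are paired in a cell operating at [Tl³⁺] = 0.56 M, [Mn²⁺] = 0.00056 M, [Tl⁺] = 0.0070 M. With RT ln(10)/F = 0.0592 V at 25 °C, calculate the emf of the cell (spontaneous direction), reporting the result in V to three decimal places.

Tl³⁺/Tl⁺ is the cathode (higher E°), Mn²⁺/Mn the anode: E°cell = +1.25 − (-1.20) = +2.45 V, n = 2.
Overall: Tl³⁺(aq) + Mn(s) → Tl⁺(aq) + Mn²⁺(aq)
Q = [Tl⁺]·[Mn²⁺] / ([Tl³⁺]); log Q = -5.155.
E = E° − (0.0592/n) log Q = +2.45 − (0.0592/2)(-5.155) = +2.603 V.

+2.603 V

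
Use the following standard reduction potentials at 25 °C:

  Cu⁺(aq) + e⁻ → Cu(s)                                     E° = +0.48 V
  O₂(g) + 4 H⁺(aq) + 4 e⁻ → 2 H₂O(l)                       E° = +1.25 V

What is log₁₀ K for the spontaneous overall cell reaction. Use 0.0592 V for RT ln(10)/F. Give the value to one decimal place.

52.0

Cathode: O₂/H₂O; anode: Cu⁺/Cu. E°cell = +0.77 V, n = 4.
log K = nE°cell / 0.0592 = (4)(+0.77) / 0.0592 = 52.0.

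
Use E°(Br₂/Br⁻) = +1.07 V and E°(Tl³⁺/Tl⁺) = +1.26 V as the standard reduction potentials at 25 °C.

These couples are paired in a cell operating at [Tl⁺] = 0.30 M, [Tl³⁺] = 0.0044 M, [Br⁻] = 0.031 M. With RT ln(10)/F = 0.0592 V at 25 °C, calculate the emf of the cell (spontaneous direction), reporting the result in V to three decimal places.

Tl³⁺/Tl⁺ is the cathode (higher E°), Br₂/Br⁻ the anode: E°cell = +1.26 − (+1.07) = +0.19 V, n = 2.
Overall: Tl³⁺(aq) + 2 Br⁻(aq) → Tl⁺(aq) + Br₂(l)
Q = [Tl⁺] / ([Tl³⁺]·[Br⁻]^2); log Q = 4.851.
E = E° − (0.0592/n) log Q = +0.19 − (0.0592/2)(4.851) = +0.046 V.

+0.046 V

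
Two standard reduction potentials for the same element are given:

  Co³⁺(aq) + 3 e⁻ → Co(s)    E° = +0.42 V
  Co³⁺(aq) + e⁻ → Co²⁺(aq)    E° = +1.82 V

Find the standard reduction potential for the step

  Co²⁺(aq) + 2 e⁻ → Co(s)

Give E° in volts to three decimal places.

Sequential free energies add, so n₃E°₃ = n₁E°₁ + n₂E°₂.
With n₃ = 3, and the known step contributing 1×(+1.82) V, the unknown satisfies 2·E° = 3×(+0.42) − 1×(+1.82) = -0.560.
E° = -0.560 / 2 = -0.280 V.

-0.280 V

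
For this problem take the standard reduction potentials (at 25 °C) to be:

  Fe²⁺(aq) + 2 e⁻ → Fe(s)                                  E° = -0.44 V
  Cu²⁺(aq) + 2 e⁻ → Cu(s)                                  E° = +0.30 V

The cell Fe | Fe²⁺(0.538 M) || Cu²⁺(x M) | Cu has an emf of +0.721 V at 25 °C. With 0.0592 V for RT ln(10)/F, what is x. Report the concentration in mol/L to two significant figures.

Cu²⁺/Cu is the cathode, Fe²⁺/Fe the anode: E°cell = +0.74 V, n = 2.
Overall reaction: Cu²⁺(aq) + Fe(s) → Cu(s) + Fe²⁺(aq); Q = [Fe²⁺]^1/[Cu²⁺]^1.
From E = E° − (0.0592/n) log Q: log Q = (E° − E)·n/0.0592 = (+0.74 − (+0.721))·2/0.0592 = 0.6419.
So 1·log[Cu²⁺] = 1·log(0.538) − log Q = -0.2692 − (0.6419) = -0.9111; [Cu²⁺] = 10^(-0.9111) ≈ 0.12 M.

0.12 M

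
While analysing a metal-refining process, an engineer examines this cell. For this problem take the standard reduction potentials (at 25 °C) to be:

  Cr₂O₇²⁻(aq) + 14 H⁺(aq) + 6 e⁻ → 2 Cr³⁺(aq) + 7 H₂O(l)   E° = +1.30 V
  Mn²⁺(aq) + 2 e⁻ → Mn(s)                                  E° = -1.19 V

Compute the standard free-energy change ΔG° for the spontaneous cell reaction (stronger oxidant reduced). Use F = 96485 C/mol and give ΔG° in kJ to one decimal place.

-1441.5 kJ

Cr₂O₇²⁻/Cr³⁺ (E° = +1.30 V) is the cathode; Mn²⁺/Mn (E° = -1.19 V) is the anode, so E°cell = +2.49 V.
Balancing electrons gives n = 6 (lcm of 6 and 2).
ΔG° = −nFE° = −(6)(96485)(+2.49) = -1,441,486 J = -1441.5 kJ.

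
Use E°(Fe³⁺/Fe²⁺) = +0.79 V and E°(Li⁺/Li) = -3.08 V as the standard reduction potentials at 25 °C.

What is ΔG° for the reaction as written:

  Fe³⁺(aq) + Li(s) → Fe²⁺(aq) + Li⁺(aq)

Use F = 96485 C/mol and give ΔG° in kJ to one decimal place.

-373.4 kJ

As written, Fe³⁺/Fe²⁺ is reduced (cathode) and Li⁺/Li is oxidised (anode), so E°cell = (+0.79) − (-3.08) = +3.87 V.
Balancing electrons gives n = 1.
ΔG° = −nFE° = −(1)(96485)(+3.87) = -373,397 J = -373.4 kJ.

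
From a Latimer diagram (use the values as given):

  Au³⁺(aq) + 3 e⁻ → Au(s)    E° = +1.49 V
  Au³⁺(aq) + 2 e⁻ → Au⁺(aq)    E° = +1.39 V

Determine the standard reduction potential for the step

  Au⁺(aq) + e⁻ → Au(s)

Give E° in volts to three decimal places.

Sequential free energies add, so n₃E°₃ = n₁E°₁ + n₂E°₂.
With n₃ = 3, and the known step contributing 2×(+1.39) V, the unknown satisfies 1·E° = 3×(+1.49) − 2×(+1.39) = +1.690.
E° = +1.690 / 1 = +1.690 V.

+1.690 V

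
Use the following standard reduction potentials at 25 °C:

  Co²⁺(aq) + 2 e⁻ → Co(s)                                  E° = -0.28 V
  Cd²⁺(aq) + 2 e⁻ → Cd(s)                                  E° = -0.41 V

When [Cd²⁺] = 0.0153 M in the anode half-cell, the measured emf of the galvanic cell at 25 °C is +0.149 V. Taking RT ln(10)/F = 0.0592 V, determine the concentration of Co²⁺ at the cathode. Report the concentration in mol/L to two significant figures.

Co²⁺/Co is the cathode, Cd²⁺/Cd the anode: E°cell = +0.13 V, n = 2.
Overall reaction: Co²⁺(aq) + Cd(s) → Co(s) + Cd²⁺(aq); Q = [Cd²⁺]^1/[Co²⁺]^1.
From E = E° − (0.0592/n) log Q: log Q = (E° − E)·n/0.0592 = (+0.13 − (+0.149))·2/0.0592 = -0.6419.
So 1·log[Co²⁺] = 1·log(0.0153) − log Q = -1.8153 − (-0.6419) = -1.1734; [Co²⁺] = 10^(-1.1734) ≈ 0.067 M.

0.067 M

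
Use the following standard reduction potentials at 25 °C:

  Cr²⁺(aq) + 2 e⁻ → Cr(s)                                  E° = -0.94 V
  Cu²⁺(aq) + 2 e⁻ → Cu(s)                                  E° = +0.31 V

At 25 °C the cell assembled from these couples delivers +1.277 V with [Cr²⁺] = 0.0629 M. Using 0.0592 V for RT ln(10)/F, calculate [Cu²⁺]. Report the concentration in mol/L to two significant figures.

Cu²⁺/Cu is the cathode, Cr²⁺/Cr the anode: E°cell = +1.25 V, n = 2.
Overall reaction: Cu²⁺(aq) + Cr(s) → Cu(s) + Cr²⁺(aq); Q = [Cr²⁺]^1/[Cu²⁺]^1.
From E = E° − (0.0592/n) log Q: log Q = (E° − E)·n/0.0592 = (+1.25 − (+1.277))·2/0.0592 = -0.9122.
So 1·log[Cu²⁺] = 1·log(0.0629) − log Q = -1.2013 − (-0.9122) = -0.2891; [Cu²⁺] = 10^(-0.2891) ≈ 0.51 M.

0.51 M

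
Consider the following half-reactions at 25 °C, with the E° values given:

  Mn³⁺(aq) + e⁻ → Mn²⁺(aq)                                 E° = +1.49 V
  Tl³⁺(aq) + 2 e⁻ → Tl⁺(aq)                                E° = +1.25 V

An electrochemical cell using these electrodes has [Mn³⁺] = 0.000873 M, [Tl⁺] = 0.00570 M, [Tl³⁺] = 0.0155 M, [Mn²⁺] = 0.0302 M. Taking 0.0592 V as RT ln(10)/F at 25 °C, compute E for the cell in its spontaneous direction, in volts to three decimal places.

Mn³⁺/Mn²⁺ is the cathode (higher E°), Tl³⁺/Tl⁺ the anode: E°cell = +1.49 − (+1.25) = +0.24 V, n = 2.
Overall: 2 Mn³⁺(aq) + Tl⁺(aq) → 2 Mn²⁺(aq) + Tl³⁺(aq)
Q = [Mn²⁺]^2·[Tl³⁺] / ([Mn³⁺]^2·[Tl⁺]); log Q = 3.512.
E = E° − (0.0592/n) log Q = +0.24 − (0.0592/2)(3.512) = +0.136 V.

+0.136 V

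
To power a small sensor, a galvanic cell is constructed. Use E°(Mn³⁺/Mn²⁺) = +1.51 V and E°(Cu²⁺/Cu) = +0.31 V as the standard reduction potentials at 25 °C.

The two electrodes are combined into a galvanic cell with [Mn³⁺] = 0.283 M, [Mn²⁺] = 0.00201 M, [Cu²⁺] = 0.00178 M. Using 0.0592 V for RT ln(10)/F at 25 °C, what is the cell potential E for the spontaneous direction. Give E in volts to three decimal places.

+1.409 V

Mn³⁺/Mn²⁺ is the cathode (higher E°), Cu²⁺/Cu the anode: E°cell = +1.51 − (+0.31) = +1.20 V, n = 2.
Overall: 2 Mn³⁺(aq) + Cu(s) → 2 Mn²⁺(aq) + Cu²⁺(aq)
Q = [Mn²⁺]^2·[Cu²⁺] / ([Mn³⁺]^2); log Q = -7.047.
E = E° − (0.0592/n) log Q = +1.20 − (0.0592/2)(-7.047) = +1.409 V.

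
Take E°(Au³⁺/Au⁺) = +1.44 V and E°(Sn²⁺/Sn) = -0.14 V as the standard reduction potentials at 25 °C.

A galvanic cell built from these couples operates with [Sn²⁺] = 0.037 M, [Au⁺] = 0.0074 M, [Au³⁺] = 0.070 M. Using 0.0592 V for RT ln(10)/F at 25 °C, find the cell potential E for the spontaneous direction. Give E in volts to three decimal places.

Au³⁺/Au⁺ is the cathode (higher E°), Sn²⁺/Sn the anode: E°cell = +1.44 − (-0.14) = +1.58 V, n = 2.
Overall: Au³⁺(aq) + Sn(s) → Au⁺(aq) + Sn²⁺(aq)
Q = [Au⁺]·[Sn²⁺] / ([Au³⁺]); log Q = -2.408.
E = E° − (0.0592/n) log Q = +1.58 − (0.0592/2)(-2.408) = +1.651 V.

+1.651 V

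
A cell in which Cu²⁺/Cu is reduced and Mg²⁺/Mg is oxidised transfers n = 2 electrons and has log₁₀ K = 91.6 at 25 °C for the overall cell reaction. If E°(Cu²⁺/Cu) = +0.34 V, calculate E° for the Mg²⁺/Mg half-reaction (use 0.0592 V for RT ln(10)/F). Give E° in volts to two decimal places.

E°cell = (0.0592/n)·log K = (0.0592/2)(91.6) = +2.711 V.
Since Cu²⁺/Cu is the cathode and Mg²⁺/Mg the anode, E°cell = E°(Cu²⁺/Cu) − E°(Mg²⁺/Mg).
So E°(Mg²⁺/Mg) = E°(Cu²⁺/Cu) − E°cell = (+0.34) − (+2.711) = -2.37 V.

-2.37 V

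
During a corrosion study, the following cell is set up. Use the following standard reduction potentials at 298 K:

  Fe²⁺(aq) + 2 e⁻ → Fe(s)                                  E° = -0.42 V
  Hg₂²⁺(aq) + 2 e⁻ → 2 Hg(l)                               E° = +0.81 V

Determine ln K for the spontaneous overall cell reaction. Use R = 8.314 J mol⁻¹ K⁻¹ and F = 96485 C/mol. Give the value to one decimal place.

Cathode: Hg₂²⁺/Hg; anode: Fe²⁺/Fe. E°cell = (+0.81) − (-0.42) = +1.23 V, with n = 2.
ΔG° = −nFE° = −RT ln K, so ln K = nFE°/(RT) = (2)(96485)(+1.23) / ((8.314)(298)) = 95.801.

95.8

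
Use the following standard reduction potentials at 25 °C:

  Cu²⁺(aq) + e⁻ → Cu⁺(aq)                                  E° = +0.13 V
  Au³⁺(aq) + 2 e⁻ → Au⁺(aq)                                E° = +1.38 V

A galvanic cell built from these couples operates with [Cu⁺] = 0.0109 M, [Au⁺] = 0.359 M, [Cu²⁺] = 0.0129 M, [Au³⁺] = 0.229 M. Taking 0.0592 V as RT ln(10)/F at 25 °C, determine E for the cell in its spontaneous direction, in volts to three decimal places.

Au³⁺/Au⁺ is the cathode (higher E°), Cu²⁺/Cu⁺ the anode: E°cell = +1.38 − (+0.13) = +1.25 V, n = 2.
Overall: Au³⁺(aq) + 2 Cu⁺(aq) → Au⁺(aq) + 2 Cu²⁺(aq)
Q = [Au⁺]·[Cu²⁺]^2 / ([Au³⁺]·[Cu⁺]^2); log Q = 0.342.
E = E° − (0.0592/n) log Q = +1.25 − (0.0592/2)(0.342) = +1.240 V.

+1.240 V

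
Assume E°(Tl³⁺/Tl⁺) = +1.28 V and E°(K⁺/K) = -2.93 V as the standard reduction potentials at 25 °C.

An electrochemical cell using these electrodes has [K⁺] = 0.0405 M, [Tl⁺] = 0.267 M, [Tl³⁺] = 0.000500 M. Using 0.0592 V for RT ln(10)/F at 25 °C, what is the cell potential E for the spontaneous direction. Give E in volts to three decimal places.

Tl³⁺/Tl⁺ is the cathode (higher E°), K⁺/K the anode: E°cell = +1.28 − (-2.93) = +4.21 V, n = 2.
Overall: Tl³⁺(aq) + 2 K(s) → Tl⁺(aq) + 2 K⁺(aq)
Q = [Tl⁺]·[K⁺]^2 / ([Tl³⁺]); log Q = -0.058.
E = E° − (0.0592/n) log Q = +4.21 − (0.0592/2)(-0.058) = +4.212 V.

+4.212 V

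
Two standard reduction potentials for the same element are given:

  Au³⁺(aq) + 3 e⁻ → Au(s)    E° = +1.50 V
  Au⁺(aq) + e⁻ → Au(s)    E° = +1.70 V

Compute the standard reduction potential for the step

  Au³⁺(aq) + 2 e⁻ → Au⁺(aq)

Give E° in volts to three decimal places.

+1.400 V

Sequential free energies add, so n₃E°₃ = n₁E°₁ + n₂E°₂.
With n₃ = 3, and the known step contributing 1×(+1.70) V, the unknown satisfies 2·E° = 3×(+1.50) − 1×(+1.70) = +2.800.
E° = +2.800 / 2 = +1.400 V.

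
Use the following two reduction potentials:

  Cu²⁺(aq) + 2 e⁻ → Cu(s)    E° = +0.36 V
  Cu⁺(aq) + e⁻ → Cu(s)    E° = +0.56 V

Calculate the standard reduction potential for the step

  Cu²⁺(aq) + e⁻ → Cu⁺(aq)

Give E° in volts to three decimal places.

+0.160 V

Sequential free energies add, so n₃E°₃ = n₁E°₁ + n₂E°₂.
With n₃ = 2, and the known step contributing 1×(+0.56) V, the unknown satisfies 1·E° = 2×(+0.36) − 1×(+0.56) = +0.160.
E° = +0.160 / 1 = +0.160 V.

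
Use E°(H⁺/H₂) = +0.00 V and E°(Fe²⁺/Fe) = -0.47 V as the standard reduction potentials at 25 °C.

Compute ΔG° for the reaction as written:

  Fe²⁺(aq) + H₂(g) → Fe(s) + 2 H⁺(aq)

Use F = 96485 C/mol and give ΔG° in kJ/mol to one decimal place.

As written, Fe²⁺/Fe is reduced (cathode) and H⁺/H₂ is oxidised (anode), so E°cell = (-0.47) − (+0.00) = -0.47 V.
Balancing electrons gives n = 2.
ΔG° = −nFE° = −(2)(96485)(-0.47) = 90,696 J = +90.7 kJ/mol.

+90.7 kJ/mol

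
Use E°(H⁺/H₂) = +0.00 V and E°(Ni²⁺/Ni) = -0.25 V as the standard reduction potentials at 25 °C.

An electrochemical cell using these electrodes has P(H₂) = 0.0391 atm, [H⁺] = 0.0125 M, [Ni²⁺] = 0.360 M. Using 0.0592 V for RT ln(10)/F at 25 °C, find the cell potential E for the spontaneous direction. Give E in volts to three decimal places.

+0.192 V

H⁺/H₂ is the cathode (higher E°), Ni²⁺/Ni the anode: E°cell = +0.00 − (-0.25) = +0.25 V, n = 2.
Overall: 2 H⁺(aq) + Ni(s) → H₂(g) + Ni²⁺(aq)
Q = P(H₂)·[Ni²⁺] / ([H⁺]^2); log Q = 1.955.
E = E° − (0.0592/n) log Q = +0.25 − (0.0592/2)(1.955) = +0.192 V.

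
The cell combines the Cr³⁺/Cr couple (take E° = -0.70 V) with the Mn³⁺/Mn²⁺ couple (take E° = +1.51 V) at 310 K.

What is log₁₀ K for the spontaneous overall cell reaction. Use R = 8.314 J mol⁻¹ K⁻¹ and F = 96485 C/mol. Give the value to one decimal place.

107.8

Cathode: Mn³⁺/Mn²⁺; anode: Cr³⁺/Cr. E°cell = (+1.51) − (-0.70) = +2.21 V, with n = 3.
ΔG° = −nFE° = −RT ln K, so ln K = nFE°/(RT) = (3)(96485)(+2.21) / ((8.314)(310)) = 248.200.
log₁₀ K = 248.200 / ln 10 = 107.8.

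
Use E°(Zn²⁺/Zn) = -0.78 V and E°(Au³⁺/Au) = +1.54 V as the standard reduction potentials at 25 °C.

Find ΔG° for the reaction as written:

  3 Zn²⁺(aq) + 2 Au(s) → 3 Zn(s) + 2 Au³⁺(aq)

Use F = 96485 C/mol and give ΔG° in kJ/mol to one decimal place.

As written, Zn²⁺/Zn is reduced (cathode) and Au³⁺/Au is oxidised (anode), so E°cell = (-0.78) − (+1.54) = -2.32 V.
Balancing electrons gives n = 6.
ΔG° = −nFE° = −(6)(96485)(-2.32) = 1,343,071 J = +1343.1 kJ/mol.

+1343.1 kJ/mol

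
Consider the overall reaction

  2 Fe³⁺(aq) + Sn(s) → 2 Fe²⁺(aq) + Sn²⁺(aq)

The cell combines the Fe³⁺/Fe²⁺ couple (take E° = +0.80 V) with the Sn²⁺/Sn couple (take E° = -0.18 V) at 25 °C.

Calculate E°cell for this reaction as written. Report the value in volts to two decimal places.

+0.98 V

The Fe³⁺/Fe²⁺ couple has the higher reduction potential, so it is the cathode; Sn²⁺/Sn is oxidised at the anode.
E°cell = E°(cathode) − E°(anode) = (+0.80) − (-0.18) = +0.98 V.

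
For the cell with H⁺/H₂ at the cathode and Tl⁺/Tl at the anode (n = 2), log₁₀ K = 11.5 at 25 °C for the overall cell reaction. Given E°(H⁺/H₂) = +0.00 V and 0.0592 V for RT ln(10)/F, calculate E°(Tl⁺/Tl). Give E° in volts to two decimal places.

-0.34 V

E°cell = (0.0592/n)·log K = (0.0592/2)(11.5) = +0.340 V.
Since H⁺/H₂ is the cathode and Tl⁺/Tl the anode, E°cell = E°(H⁺/H₂) − E°(Tl⁺/Tl).
So E°(Tl⁺/Tl) = E°(H⁺/H₂) − E°cell = (+0.00) − (+0.340) = -0.34 V.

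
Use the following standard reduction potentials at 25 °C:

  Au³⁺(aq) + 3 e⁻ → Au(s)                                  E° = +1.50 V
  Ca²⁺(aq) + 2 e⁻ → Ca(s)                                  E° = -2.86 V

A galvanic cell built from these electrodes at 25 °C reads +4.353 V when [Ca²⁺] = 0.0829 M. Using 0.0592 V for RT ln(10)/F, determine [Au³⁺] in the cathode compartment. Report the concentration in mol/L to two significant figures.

0.011 M

Au³⁺/Au is the cathode, Ca²⁺/Ca the anode: E°cell = +4.36 V, n = 6.
Overall reaction: 2 Au³⁺(aq) + 3 Ca(s) → 2 Au(s) + 3 Ca²⁺(aq); Q = [Ca²⁺]^3/[Au³⁺]^2.
From E = E° − (0.0592/n) log Q: log Q = (E° − E)·n/0.0592 = (+4.36 − (+4.353))·6/0.0592 = 0.7095.
So 2·log[Au³⁺] = 3·log(0.0829) − log Q = -3.2443 − (0.7095) = -3.9538; log[Au³⁺] = -3.9538 / 2 = -1.9769; [Au³⁺] = 10^(-1.9769) ≈ 0.011 M.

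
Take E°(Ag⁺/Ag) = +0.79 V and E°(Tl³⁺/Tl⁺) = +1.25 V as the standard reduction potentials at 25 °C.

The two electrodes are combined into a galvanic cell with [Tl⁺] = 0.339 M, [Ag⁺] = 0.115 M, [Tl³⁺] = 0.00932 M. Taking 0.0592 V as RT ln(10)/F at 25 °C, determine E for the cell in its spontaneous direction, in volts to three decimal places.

Tl³⁺/Tl⁺ is the cathode (higher E°), Ag⁺/Ag the anode: E°cell = +1.25 − (+0.79) = +0.46 V, n = 2.
Overall: Tl³⁺(aq) + 2 Ag(s) → Tl⁺(aq) + 2 Ag⁺(aq)
Q = [Tl⁺]·[Ag⁺]^2 / ([Tl³⁺]); log Q = -0.318.
E = E° − (0.0592/n) log Q = +0.46 − (0.0592/2)(-0.318) = +0.469 V.

+0.469 V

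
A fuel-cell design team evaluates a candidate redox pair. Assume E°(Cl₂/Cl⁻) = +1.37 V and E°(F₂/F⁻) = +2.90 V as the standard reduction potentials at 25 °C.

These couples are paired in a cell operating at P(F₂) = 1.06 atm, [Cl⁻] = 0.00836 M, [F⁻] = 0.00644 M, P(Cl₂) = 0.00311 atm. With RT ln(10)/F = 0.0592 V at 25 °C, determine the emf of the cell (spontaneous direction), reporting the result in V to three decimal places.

+1.612 V

F₂/F⁻ is the cathode (higher E°), Cl₂/Cl⁻ the anode: E°cell = +2.90 − (+1.37) = +1.53 V, n = 2.
Overall: F₂(g) + 2 Cl⁻(aq) → 2 F⁻(aq) + Cl₂(g)
Q = [F⁻]^2·P(Cl₂) / (P(F₂)·[Cl⁻]^2); log Q = -2.759.
E = E° − (0.0592/n) log Q = +1.53 − (0.0592/2)(-2.759) = +1.612 V.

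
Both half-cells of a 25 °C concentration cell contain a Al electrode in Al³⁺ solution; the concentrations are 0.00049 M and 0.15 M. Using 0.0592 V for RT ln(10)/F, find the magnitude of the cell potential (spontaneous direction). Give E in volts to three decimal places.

+0.049 V

For a concentration cell E°cell = 0. The 0.15 M side is the cathode (reduction is favoured where [Al³⁺] is higher).
With n = 3, E = −(0.0592/3) log([Al³⁺]ₐₙ/[Al³⁺]꜀ₐₜ) = −(0.0592/3) log(0.00049/0.15) = −(0.0592/3)(-2.486) = +0.049 V.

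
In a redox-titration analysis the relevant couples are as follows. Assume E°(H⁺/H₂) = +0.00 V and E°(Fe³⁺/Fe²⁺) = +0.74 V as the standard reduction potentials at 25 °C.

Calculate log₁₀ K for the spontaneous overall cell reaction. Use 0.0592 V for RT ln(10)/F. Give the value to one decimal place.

Cathode: Fe³⁺/Fe²⁺; anode: H⁺/H₂. E°cell = +0.74 V, n = 2.
log K = nE°cell / 0.0592 = (2)(+0.74) / 0.0592 = 25.0.

25.0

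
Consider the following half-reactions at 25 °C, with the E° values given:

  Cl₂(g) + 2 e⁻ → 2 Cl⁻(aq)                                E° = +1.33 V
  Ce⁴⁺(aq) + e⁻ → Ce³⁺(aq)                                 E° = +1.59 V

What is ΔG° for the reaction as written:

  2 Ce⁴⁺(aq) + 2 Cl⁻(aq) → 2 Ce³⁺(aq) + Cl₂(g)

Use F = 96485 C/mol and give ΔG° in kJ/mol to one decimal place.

As written, Ce⁴⁺/Ce³⁺ is reduced (cathode) and Cl₂/Cl⁻ is oxidised (anode), so E°cell = (+1.59) − (+1.33) = +0.26 V.
Balancing electrons gives n = 2.
ΔG° = −nFE° = −(2)(96485)(+0.26) = -50,172 J = -50.2 kJ/mol.

-50.2 kJ/mol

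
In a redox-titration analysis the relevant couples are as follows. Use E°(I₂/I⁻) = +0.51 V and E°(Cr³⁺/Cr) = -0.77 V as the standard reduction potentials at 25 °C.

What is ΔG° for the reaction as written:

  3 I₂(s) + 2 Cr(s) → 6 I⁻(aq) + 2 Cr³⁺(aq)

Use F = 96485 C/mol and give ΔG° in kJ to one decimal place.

As written, I₂/I⁻ is reduced (cathode) and Cr³⁺/Cr is oxidised (anode), so E°cell = (+0.51) − (-0.77) = +1.28 V.
Balancing electrons gives n = 6.
ΔG° = −nFE° = −(6)(96485)(+1.28) = -741,005 J = -741.0 kJ.

-741.0 kJ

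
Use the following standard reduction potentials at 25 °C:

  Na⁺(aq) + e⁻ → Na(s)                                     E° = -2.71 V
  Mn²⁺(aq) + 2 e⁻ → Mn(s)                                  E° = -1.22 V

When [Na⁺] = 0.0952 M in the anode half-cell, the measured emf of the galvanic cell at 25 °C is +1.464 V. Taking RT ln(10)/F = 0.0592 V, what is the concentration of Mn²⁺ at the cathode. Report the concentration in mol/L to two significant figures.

0.0012 M

Mn²⁺/Mn is the cathode, Na⁺/Na the anode: E°cell = +1.49 V, n = 2.
Overall reaction: Mn²⁺(aq) + 2 Na(s) → Mn(s) + 2 Na⁺(aq); Q = [Na⁺]^2/[Mn²⁺]^1.
From E = E° − (0.0592/n) log Q: log Q = (E° − E)·n/0.0592 = (+1.49 − (+1.464))·2/0.0592 = 0.8784.
So 1·log[Mn²⁺] = 2·log(0.0952) − log Q = -2.0427 − (0.8784) = -2.9211; [Mn²⁺] = 10^(-2.9211) ≈ 0.0012 M.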